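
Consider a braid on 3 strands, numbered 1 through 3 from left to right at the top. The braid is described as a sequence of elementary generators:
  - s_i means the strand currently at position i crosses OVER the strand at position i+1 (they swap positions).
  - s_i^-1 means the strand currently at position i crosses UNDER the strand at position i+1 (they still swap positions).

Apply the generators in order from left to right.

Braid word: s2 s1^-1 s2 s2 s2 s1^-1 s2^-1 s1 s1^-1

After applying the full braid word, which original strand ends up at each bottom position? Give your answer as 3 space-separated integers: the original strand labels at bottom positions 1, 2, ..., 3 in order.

Gen 1 (s2): strand 2 crosses over strand 3. Perm now: [1 3 2]
Gen 2 (s1^-1): strand 1 crosses under strand 3. Perm now: [3 1 2]
Gen 3 (s2): strand 1 crosses over strand 2. Perm now: [3 2 1]
Gen 4 (s2): strand 2 crosses over strand 1. Perm now: [3 1 2]
Gen 5 (s2): strand 1 crosses over strand 2. Perm now: [3 2 1]
Gen 6 (s1^-1): strand 3 crosses under strand 2. Perm now: [2 3 1]
Gen 7 (s2^-1): strand 3 crosses under strand 1. Perm now: [2 1 3]
Gen 8 (s1): strand 2 crosses over strand 1. Perm now: [1 2 3]
Gen 9 (s1^-1): strand 1 crosses under strand 2. Perm now: [2 1 3]

Answer: 2 1 3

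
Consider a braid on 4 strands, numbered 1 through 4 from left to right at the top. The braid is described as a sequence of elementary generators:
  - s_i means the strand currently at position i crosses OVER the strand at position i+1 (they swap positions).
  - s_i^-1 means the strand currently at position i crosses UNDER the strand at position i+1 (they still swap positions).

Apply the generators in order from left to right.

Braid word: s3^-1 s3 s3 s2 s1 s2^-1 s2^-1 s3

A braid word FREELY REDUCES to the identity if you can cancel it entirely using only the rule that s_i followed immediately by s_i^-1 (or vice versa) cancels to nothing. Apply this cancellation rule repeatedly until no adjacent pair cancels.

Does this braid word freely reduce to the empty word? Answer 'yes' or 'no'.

Gen 1 (s3^-1): push. Stack: [s3^-1]
Gen 2 (s3): cancels prior s3^-1. Stack: []
Gen 3 (s3): push. Stack: [s3]
Gen 4 (s2): push. Stack: [s3 s2]
Gen 5 (s1): push. Stack: [s3 s2 s1]
Gen 6 (s2^-1): push. Stack: [s3 s2 s1 s2^-1]
Gen 7 (s2^-1): push. Stack: [s3 s2 s1 s2^-1 s2^-1]
Gen 8 (s3): push. Stack: [s3 s2 s1 s2^-1 s2^-1 s3]
Reduced word: s3 s2 s1 s2^-1 s2^-1 s3

Answer: no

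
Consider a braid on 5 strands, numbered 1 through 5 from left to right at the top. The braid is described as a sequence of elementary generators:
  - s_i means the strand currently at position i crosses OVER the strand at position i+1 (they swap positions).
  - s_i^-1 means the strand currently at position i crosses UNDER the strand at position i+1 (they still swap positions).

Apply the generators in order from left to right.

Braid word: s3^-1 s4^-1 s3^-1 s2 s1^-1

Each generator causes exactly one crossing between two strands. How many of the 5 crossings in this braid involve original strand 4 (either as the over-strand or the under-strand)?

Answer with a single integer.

Answer: 2

Derivation:
Gen 1: crossing 3x4. Involves strand 4? yes. Count so far: 1
Gen 2: crossing 3x5. Involves strand 4? no. Count so far: 1
Gen 3: crossing 4x5. Involves strand 4? yes. Count so far: 2
Gen 4: crossing 2x5. Involves strand 4? no. Count so far: 2
Gen 5: crossing 1x5. Involves strand 4? no. Count so far: 2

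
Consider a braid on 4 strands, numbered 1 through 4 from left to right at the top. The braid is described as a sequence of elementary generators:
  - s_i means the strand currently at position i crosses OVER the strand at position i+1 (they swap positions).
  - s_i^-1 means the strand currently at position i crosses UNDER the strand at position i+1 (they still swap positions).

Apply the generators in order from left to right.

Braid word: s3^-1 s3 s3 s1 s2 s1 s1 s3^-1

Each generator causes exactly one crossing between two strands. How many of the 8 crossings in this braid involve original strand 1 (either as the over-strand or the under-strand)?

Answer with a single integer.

Answer: 3

Derivation:
Gen 1: crossing 3x4. Involves strand 1? no. Count so far: 0
Gen 2: crossing 4x3. Involves strand 1? no. Count so far: 0
Gen 3: crossing 3x4. Involves strand 1? no. Count so far: 0
Gen 4: crossing 1x2. Involves strand 1? yes. Count so far: 1
Gen 5: crossing 1x4. Involves strand 1? yes. Count so far: 2
Gen 6: crossing 2x4. Involves strand 1? no. Count so far: 2
Gen 7: crossing 4x2. Involves strand 1? no. Count so far: 2
Gen 8: crossing 1x3. Involves strand 1? yes. Count so far: 3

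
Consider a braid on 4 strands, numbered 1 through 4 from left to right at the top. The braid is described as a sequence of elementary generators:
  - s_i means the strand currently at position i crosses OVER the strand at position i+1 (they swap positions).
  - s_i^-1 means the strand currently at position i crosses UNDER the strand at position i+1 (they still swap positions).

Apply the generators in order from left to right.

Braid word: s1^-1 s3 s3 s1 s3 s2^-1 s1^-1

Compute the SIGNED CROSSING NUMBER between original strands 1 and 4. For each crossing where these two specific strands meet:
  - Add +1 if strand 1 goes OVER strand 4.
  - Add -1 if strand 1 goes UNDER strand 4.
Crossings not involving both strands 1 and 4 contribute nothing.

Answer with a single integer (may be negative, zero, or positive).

Answer: -1

Derivation:
Gen 1: crossing 1x2. Both 1&4? no. Sum: 0
Gen 2: crossing 3x4. Both 1&4? no. Sum: 0
Gen 3: crossing 4x3. Both 1&4? no. Sum: 0
Gen 4: crossing 2x1. Both 1&4? no. Sum: 0
Gen 5: crossing 3x4. Both 1&4? no. Sum: 0
Gen 6: crossing 2x4. Both 1&4? no. Sum: 0
Gen 7: 1 under 4. Both 1&4? yes. Contrib: -1. Sum: -1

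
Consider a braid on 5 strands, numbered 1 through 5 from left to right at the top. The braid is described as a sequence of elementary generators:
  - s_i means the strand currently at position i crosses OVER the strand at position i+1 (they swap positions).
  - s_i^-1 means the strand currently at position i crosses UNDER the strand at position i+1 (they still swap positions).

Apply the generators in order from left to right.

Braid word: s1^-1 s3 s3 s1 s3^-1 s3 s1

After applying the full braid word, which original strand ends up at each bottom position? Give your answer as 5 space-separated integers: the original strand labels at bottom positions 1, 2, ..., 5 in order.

Gen 1 (s1^-1): strand 1 crosses under strand 2. Perm now: [2 1 3 4 5]
Gen 2 (s3): strand 3 crosses over strand 4. Perm now: [2 1 4 3 5]
Gen 3 (s3): strand 4 crosses over strand 3. Perm now: [2 1 3 4 5]
Gen 4 (s1): strand 2 crosses over strand 1. Perm now: [1 2 3 4 5]
Gen 5 (s3^-1): strand 3 crosses under strand 4. Perm now: [1 2 4 3 5]
Gen 6 (s3): strand 4 crosses over strand 3. Perm now: [1 2 3 4 5]
Gen 7 (s1): strand 1 crosses over strand 2. Perm now: [2 1 3 4 5]

Answer: 2 1 3 4 5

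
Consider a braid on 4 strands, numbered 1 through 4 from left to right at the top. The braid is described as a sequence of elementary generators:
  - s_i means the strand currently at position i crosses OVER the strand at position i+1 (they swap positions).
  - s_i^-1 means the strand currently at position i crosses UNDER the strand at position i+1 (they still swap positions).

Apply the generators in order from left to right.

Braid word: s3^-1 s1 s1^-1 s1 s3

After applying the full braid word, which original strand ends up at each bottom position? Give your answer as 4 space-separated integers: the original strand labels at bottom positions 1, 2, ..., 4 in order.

Answer: 2 1 3 4

Derivation:
Gen 1 (s3^-1): strand 3 crosses under strand 4. Perm now: [1 2 4 3]
Gen 2 (s1): strand 1 crosses over strand 2. Perm now: [2 1 4 3]
Gen 3 (s1^-1): strand 2 crosses under strand 1. Perm now: [1 2 4 3]
Gen 4 (s1): strand 1 crosses over strand 2. Perm now: [2 1 4 3]
Gen 5 (s3): strand 4 crosses over strand 3. Perm now: [2 1 3 4]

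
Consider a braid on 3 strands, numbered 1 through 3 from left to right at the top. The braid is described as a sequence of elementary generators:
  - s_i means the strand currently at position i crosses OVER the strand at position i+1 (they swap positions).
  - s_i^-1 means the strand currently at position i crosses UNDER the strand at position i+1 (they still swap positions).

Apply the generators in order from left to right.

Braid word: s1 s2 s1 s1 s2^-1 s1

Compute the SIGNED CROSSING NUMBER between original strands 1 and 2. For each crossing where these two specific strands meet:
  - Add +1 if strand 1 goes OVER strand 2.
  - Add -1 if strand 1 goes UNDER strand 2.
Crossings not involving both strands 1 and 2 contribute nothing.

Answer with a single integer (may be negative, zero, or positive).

Answer: 0

Derivation:
Gen 1: 1 over 2. Both 1&2? yes. Contrib: +1. Sum: 1
Gen 2: crossing 1x3. Both 1&2? no. Sum: 1
Gen 3: crossing 2x3. Both 1&2? no. Sum: 1
Gen 4: crossing 3x2. Both 1&2? no. Sum: 1
Gen 5: crossing 3x1. Both 1&2? no. Sum: 1
Gen 6: 2 over 1. Both 1&2? yes. Contrib: -1. Sum: 0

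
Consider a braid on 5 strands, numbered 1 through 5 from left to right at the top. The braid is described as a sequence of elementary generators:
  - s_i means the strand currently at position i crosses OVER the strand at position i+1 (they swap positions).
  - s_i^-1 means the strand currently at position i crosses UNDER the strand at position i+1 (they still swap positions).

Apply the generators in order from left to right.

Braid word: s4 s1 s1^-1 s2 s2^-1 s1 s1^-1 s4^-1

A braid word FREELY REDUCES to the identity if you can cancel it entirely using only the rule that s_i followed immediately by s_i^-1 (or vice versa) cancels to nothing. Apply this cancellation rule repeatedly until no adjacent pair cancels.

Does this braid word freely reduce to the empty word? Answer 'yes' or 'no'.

Gen 1 (s4): push. Stack: [s4]
Gen 2 (s1): push. Stack: [s4 s1]
Gen 3 (s1^-1): cancels prior s1. Stack: [s4]
Gen 4 (s2): push. Stack: [s4 s2]
Gen 5 (s2^-1): cancels prior s2. Stack: [s4]
Gen 6 (s1): push. Stack: [s4 s1]
Gen 7 (s1^-1): cancels prior s1. Stack: [s4]
Gen 8 (s4^-1): cancels prior s4. Stack: []
Reduced word: (empty)

Answer: yes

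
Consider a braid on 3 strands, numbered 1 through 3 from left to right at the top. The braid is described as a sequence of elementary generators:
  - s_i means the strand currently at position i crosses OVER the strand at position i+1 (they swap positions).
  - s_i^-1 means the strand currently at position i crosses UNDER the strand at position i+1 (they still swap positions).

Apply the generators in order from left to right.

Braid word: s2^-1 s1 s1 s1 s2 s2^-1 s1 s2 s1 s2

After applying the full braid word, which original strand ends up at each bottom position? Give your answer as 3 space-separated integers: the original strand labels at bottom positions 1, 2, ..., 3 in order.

Answer: 2 3 1

Derivation:
Gen 1 (s2^-1): strand 2 crosses under strand 3. Perm now: [1 3 2]
Gen 2 (s1): strand 1 crosses over strand 3. Perm now: [3 1 2]
Gen 3 (s1): strand 3 crosses over strand 1. Perm now: [1 3 2]
Gen 4 (s1): strand 1 crosses over strand 3. Perm now: [3 1 2]
Gen 5 (s2): strand 1 crosses over strand 2. Perm now: [3 2 1]
Gen 6 (s2^-1): strand 2 crosses under strand 1. Perm now: [3 1 2]
Gen 7 (s1): strand 3 crosses over strand 1. Perm now: [1 3 2]
Gen 8 (s2): strand 3 crosses over strand 2. Perm now: [1 2 3]
Gen 9 (s1): strand 1 crosses over strand 2. Perm now: [2 1 3]
Gen 10 (s2): strand 1 crosses over strand 3. Perm now: [2 3 1]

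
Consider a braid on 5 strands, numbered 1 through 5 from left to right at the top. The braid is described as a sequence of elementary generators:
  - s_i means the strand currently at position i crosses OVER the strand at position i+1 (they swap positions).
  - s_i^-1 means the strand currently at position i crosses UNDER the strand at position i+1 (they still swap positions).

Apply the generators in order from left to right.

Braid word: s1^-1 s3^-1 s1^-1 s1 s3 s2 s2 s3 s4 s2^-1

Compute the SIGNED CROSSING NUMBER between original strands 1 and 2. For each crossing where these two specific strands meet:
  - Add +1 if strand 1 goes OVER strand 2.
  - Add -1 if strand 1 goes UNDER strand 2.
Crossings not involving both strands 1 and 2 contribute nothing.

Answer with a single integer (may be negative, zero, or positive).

Answer: 1

Derivation:
Gen 1: 1 under 2. Both 1&2? yes. Contrib: -1. Sum: -1
Gen 2: crossing 3x4. Both 1&2? no. Sum: -1
Gen 3: 2 under 1. Both 1&2? yes. Contrib: +1. Sum: 0
Gen 4: 1 over 2. Both 1&2? yes. Contrib: +1. Sum: 1
Gen 5: crossing 4x3. Both 1&2? no. Sum: 1
Gen 6: crossing 1x3. Both 1&2? no. Sum: 1
Gen 7: crossing 3x1. Both 1&2? no. Sum: 1
Gen 8: crossing 3x4. Both 1&2? no. Sum: 1
Gen 9: crossing 3x5. Both 1&2? no. Sum: 1
Gen 10: crossing 1x4. Both 1&2? no. Sum: 1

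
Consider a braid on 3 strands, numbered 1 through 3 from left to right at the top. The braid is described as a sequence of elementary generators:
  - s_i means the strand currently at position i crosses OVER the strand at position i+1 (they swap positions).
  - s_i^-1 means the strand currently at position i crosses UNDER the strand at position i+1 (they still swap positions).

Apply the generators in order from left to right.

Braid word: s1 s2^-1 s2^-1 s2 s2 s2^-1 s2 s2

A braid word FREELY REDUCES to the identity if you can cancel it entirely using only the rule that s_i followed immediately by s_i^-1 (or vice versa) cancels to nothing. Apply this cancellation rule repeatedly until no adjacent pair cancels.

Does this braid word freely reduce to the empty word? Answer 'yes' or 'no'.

Gen 1 (s1): push. Stack: [s1]
Gen 2 (s2^-1): push. Stack: [s1 s2^-1]
Gen 3 (s2^-1): push. Stack: [s1 s2^-1 s2^-1]
Gen 4 (s2): cancels prior s2^-1. Stack: [s1 s2^-1]
Gen 5 (s2): cancels prior s2^-1. Stack: [s1]
Gen 6 (s2^-1): push. Stack: [s1 s2^-1]
Gen 7 (s2): cancels prior s2^-1. Stack: [s1]
Gen 8 (s2): push. Stack: [s1 s2]
Reduced word: s1 s2

Answer: no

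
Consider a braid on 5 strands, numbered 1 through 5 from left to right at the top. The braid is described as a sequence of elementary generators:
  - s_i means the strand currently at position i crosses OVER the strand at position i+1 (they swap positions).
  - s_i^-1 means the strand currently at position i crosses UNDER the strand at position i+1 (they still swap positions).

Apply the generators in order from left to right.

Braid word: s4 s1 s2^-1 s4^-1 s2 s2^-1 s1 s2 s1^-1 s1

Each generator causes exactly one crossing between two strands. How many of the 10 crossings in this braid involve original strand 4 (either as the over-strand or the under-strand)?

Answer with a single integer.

Gen 1: crossing 4x5. Involves strand 4? yes. Count so far: 1
Gen 2: crossing 1x2. Involves strand 4? no. Count so far: 1
Gen 3: crossing 1x3. Involves strand 4? no. Count so far: 1
Gen 4: crossing 5x4. Involves strand 4? yes. Count so far: 2
Gen 5: crossing 3x1. Involves strand 4? no. Count so far: 2
Gen 6: crossing 1x3. Involves strand 4? no. Count so far: 2
Gen 7: crossing 2x3. Involves strand 4? no. Count so far: 2
Gen 8: crossing 2x1. Involves strand 4? no. Count so far: 2
Gen 9: crossing 3x1. Involves strand 4? no. Count so far: 2
Gen 10: crossing 1x3. Involves strand 4? no. Count so far: 2

Answer: 2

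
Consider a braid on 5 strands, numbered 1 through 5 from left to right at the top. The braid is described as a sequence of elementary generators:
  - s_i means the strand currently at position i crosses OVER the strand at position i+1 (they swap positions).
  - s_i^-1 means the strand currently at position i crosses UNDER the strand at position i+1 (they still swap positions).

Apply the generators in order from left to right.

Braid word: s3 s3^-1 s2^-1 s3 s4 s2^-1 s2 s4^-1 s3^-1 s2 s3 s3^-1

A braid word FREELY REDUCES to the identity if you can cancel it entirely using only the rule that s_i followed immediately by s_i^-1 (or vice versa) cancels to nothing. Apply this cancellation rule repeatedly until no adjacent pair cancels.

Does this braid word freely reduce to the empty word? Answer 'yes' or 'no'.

Gen 1 (s3): push. Stack: [s3]
Gen 2 (s3^-1): cancels prior s3. Stack: []
Gen 3 (s2^-1): push. Stack: [s2^-1]
Gen 4 (s3): push. Stack: [s2^-1 s3]
Gen 5 (s4): push. Stack: [s2^-1 s3 s4]
Gen 6 (s2^-1): push. Stack: [s2^-1 s3 s4 s2^-1]
Gen 7 (s2): cancels prior s2^-1. Stack: [s2^-1 s3 s4]
Gen 8 (s4^-1): cancels prior s4. Stack: [s2^-1 s3]
Gen 9 (s3^-1): cancels prior s3. Stack: [s2^-1]
Gen 10 (s2): cancels prior s2^-1. Stack: []
Gen 11 (s3): push. Stack: [s3]
Gen 12 (s3^-1): cancels prior s3. Stack: []
Reduced word: (empty)

Answer: yes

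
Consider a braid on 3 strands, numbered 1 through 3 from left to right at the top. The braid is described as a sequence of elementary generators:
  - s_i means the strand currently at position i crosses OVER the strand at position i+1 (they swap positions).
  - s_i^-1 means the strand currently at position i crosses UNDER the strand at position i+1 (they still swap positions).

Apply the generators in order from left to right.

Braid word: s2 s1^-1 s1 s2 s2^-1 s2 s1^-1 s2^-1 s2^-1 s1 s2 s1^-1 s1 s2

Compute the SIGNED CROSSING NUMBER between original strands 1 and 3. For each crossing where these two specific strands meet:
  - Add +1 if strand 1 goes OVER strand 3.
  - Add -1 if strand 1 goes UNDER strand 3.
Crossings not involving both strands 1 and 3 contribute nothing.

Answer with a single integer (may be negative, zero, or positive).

Gen 1: crossing 2x3. Both 1&3? no. Sum: 0
Gen 2: 1 under 3. Both 1&3? yes. Contrib: -1. Sum: -1
Gen 3: 3 over 1. Both 1&3? yes. Contrib: -1. Sum: -2
Gen 4: crossing 3x2. Both 1&3? no. Sum: -2
Gen 5: crossing 2x3. Both 1&3? no. Sum: -2
Gen 6: crossing 3x2. Both 1&3? no. Sum: -2
Gen 7: crossing 1x2. Both 1&3? no. Sum: -2
Gen 8: 1 under 3. Both 1&3? yes. Contrib: -1. Sum: -3
Gen 9: 3 under 1. Both 1&3? yes. Contrib: +1. Sum: -2
Gen 10: crossing 2x1. Both 1&3? no. Sum: -2
Gen 11: crossing 2x3. Both 1&3? no. Sum: -2
Gen 12: 1 under 3. Both 1&3? yes. Contrib: -1. Sum: -3
Gen 13: 3 over 1. Both 1&3? yes. Contrib: -1. Sum: -4
Gen 14: crossing 3x2. Both 1&3? no. Sum: -4

Answer: -4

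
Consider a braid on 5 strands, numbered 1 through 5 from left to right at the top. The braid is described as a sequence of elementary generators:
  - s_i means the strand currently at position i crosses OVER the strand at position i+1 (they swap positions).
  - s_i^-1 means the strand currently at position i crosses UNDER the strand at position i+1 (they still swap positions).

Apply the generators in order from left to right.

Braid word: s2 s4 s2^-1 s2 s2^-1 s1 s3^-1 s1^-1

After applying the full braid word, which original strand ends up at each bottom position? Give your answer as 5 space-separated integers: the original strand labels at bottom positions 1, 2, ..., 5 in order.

Gen 1 (s2): strand 2 crosses over strand 3. Perm now: [1 3 2 4 5]
Gen 2 (s4): strand 4 crosses over strand 5. Perm now: [1 3 2 5 4]
Gen 3 (s2^-1): strand 3 crosses under strand 2. Perm now: [1 2 3 5 4]
Gen 4 (s2): strand 2 crosses over strand 3. Perm now: [1 3 2 5 4]
Gen 5 (s2^-1): strand 3 crosses under strand 2. Perm now: [1 2 3 5 4]
Gen 6 (s1): strand 1 crosses over strand 2. Perm now: [2 1 3 5 4]
Gen 7 (s3^-1): strand 3 crosses under strand 5. Perm now: [2 1 5 3 4]
Gen 8 (s1^-1): strand 2 crosses under strand 1. Perm now: [1 2 5 3 4]

Answer: 1 2 5 3 4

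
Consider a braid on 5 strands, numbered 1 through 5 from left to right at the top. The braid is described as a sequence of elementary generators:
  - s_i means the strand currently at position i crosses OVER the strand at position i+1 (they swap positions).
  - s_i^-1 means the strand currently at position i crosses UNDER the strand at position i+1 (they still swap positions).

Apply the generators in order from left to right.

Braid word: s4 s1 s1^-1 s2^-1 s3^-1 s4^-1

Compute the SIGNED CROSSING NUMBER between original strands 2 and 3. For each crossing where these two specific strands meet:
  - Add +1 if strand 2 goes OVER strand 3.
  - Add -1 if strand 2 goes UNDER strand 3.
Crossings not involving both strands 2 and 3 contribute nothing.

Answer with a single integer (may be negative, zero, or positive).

Answer: -1

Derivation:
Gen 1: crossing 4x5. Both 2&3? no. Sum: 0
Gen 2: crossing 1x2. Both 2&3? no. Sum: 0
Gen 3: crossing 2x1. Both 2&3? no. Sum: 0
Gen 4: 2 under 3. Both 2&3? yes. Contrib: -1. Sum: -1
Gen 5: crossing 2x5. Both 2&3? no. Sum: -1
Gen 6: crossing 2x4. Both 2&3? no. Sum: -1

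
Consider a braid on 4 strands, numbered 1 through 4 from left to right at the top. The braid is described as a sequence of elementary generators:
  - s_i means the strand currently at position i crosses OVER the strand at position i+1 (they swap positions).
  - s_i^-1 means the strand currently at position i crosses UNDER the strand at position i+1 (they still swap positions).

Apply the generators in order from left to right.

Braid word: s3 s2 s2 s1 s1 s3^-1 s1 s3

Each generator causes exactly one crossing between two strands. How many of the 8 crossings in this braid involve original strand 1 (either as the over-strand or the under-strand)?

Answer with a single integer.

Answer: 3

Derivation:
Gen 1: crossing 3x4. Involves strand 1? no. Count so far: 0
Gen 2: crossing 2x4. Involves strand 1? no. Count so far: 0
Gen 3: crossing 4x2. Involves strand 1? no. Count so far: 0
Gen 4: crossing 1x2. Involves strand 1? yes. Count so far: 1
Gen 5: crossing 2x1. Involves strand 1? yes. Count so far: 2
Gen 6: crossing 4x3. Involves strand 1? no. Count so far: 2
Gen 7: crossing 1x2. Involves strand 1? yes. Count so far: 3
Gen 8: crossing 3x4. Involves strand 1? no. Count so far: 3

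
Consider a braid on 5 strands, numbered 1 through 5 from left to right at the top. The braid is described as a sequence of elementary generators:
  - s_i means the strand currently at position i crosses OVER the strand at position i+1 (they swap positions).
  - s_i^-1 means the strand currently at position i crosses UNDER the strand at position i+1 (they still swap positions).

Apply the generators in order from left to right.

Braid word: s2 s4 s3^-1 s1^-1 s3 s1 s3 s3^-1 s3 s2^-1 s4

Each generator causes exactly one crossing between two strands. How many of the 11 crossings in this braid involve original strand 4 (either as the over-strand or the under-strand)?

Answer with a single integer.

Answer: 2

Derivation:
Gen 1: crossing 2x3. Involves strand 4? no. Count so far: 0
Gen 2: crossing 4x5. Involves strand 4? yes. Count so far: 1
Gen 3: crossing 2x5. Involves strand 4? no. Count so far: 1
Gen 4: crossing 1x3. Involves strand 4? no. Count so far: 1
Gen 5: crossing 5x2. Involves strand 4? no. Count so far: 1
Gen 6: crossing 3x1. Involves strand 4? no. Count so far: 1
Gen 7: crossing 2x5. Involves strand 4? no. Count so far: 1
Gen 8: crossing 5x2. Involves strand 4? no. Count so far: 1
Gen 9: crossing 2x5. Involves strand 4? no. Count so far: 1
Gen 10: crossing 3x5. Involves strand 4? no. Count so far: 1
Gen 11: crossing 2x4. Involves strand 4? yes. Count so far: 2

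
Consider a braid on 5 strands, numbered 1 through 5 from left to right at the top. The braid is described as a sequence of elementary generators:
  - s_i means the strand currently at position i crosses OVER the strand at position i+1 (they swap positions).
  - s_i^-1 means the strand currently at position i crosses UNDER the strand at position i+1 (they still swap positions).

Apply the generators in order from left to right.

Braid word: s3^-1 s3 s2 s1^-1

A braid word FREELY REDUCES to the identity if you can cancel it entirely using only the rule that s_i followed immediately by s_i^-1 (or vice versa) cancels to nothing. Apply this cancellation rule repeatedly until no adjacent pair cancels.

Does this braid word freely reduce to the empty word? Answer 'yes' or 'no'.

Gen 1 (s3^-1): push. Stack: [s3^-1]
Gen 2 (s3): cancels prior s3^-1. Stack: []
Gen 3 (s2): push. Stack: [s2]
Gen 4 (s1^-1): push. Stack: [s2 s1^-1]
Reduced word: s2 s1^-1

Answer: no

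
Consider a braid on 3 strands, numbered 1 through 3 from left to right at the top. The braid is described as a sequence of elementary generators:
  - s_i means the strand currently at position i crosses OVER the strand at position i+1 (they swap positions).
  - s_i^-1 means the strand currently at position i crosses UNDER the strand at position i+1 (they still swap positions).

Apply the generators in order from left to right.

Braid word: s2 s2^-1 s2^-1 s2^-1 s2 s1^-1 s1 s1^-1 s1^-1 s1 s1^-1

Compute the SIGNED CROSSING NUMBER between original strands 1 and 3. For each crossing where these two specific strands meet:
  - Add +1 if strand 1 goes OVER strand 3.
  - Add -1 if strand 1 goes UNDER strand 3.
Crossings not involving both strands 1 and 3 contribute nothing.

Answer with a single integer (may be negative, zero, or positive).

Gen 1: crossing 2x3. Both 1&3? no. Sum: 0
Gen 2: crossing 3x2. Both 1&3? no. Sum: 0
Gen 3: crossing 2x3. Both 1&3? no. Sum: 0
Gen 4: crossing 3x2. Both 1&3? no. Sum: 0
Gen 5: crossing 2x3. Both 1&3? no. Sum: 0
Gen 6: 1 under 3. Both 1&3? yes. Contrib: -1. Sum: -1
Gen 7: 3 over 1. Both 1&3? yes. Contrib: -1. Sum: -2
Gen 8: 1 under 3. Both 1&3? yes. Contrib: -1. Sum: -3
Gen 9: 3 under 1. Both 1&3? yes. Contrib: +1. Sum: -2
Gen 10: 1 over 3. Both 1&3? yes. Contrib: +1. Sum: -1
Gen 11: 3 under 1. Both 1&3? yes. Contrib: +1. Sum: 0

Answer: 0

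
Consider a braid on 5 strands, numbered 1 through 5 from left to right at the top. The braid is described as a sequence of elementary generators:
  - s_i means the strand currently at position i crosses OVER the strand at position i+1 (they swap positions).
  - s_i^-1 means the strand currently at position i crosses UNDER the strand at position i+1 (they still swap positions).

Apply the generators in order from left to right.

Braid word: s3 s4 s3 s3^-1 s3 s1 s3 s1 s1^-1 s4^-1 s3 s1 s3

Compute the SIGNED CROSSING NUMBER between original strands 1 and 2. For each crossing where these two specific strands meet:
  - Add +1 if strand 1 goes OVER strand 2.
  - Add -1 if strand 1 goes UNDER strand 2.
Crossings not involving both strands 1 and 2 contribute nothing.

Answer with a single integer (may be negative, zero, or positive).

Answer: -2

Derivation:
Gen 1: crossing 3x4. Both 1&2? no. Sum: 0
Gen 2: crossing 3x5. Both 1&2? no. Sum: 0
Gen 3: crossing 4x5. Both 1&2? no. Sum: 0
Gen 4: crossing 5x4. Both 1&2? no. Sum: 0
Gen 5: crossing 4x5. Both 1&2? no. Sum: 0
Gen 6: 1 over 2. Both 1&2? yes. Contrib: +1. Sum: 1
Gen 7: crossing 5x4. Both 1&2? no. Sum: 1
Gen 8: 2 over 1. Both 1&2? yes. Contrib: -1. Sum: 0
Gen 9: 1 under 2. Both 1&2? yes. Contrib: -1. Sum: -1
Gen 10: crossing 5x3. Both 1&2? no. Sum: -1
Gen 11: crossing 4x3. Both 1&2? no. Sum: -1
Gen 12: 2 over 1. Both 1&2? yes. Contrib: -1. Sum: -2
Gen 13: crossing 3x4. Both 1&2? no. Sum: -2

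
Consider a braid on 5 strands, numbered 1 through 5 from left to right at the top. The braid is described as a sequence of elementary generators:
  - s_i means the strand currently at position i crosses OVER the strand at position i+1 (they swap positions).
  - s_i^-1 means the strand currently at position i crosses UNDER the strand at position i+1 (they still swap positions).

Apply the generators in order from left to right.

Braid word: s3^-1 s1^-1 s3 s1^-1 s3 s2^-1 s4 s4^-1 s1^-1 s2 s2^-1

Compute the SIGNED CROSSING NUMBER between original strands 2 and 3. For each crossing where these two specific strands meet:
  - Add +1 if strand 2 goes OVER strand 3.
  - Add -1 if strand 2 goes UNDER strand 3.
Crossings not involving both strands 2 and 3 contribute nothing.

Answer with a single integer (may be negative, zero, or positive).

Gen 1: crossing 3x4. Both 2&3? no. Sum: 0
Gen 2: crossing 1x2. Both 2&3? no. Sum: 0
Gen 3: crossing 4x3. Both 2&3? no. Sum: 0
Gen 4: crossing 2x1. Both 2&3? no. Sum: 0
Gen 5: crossing 3x4. Both 2&3? no. Sum: 0
Gen 6: crossing 2x4. Both 2&3? no. Sum: 0
Gen 7: crossing 3x5. Both 2&3? no. Sum: 0
Gen 8: crossing 5x3. Both 2&3? no. Sum: 0
Gen 9: crossing 1x4. Both 2&3? no. Sum: 0
Gen 10: crossing 1x2. Both 2&3? no. Sum: 0
Gen 11: crossing 2x1. Both 2&3? no. Sum: 0

Answer: 0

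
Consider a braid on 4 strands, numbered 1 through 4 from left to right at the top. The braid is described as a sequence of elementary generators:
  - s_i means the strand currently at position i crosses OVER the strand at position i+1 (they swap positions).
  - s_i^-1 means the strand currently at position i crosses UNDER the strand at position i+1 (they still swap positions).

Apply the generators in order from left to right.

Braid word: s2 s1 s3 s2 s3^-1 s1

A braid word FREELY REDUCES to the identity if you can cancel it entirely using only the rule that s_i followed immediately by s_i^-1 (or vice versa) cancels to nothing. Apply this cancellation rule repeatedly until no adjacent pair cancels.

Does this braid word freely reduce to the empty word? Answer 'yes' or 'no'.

Gen 1 (s2): push. Stack: [s2]
Gen 2 (s1): push. Stack: [s2 s1]
Gen 3 (s3): push. Stack: [s2 s1 s3]
Gen 4 (s2): push. Stack: [s2 s1 s3 s2]
Gen 5 (s3^-1): push. Stack: [s2 s1 s3 s2 s3^-1]
Gen 6 (s1): push. Stack: [s2 s1 s3 s2 s3^-1 s1]
Reduced word: s2 s1 s3 s2 s3^-1 s1

Answer: no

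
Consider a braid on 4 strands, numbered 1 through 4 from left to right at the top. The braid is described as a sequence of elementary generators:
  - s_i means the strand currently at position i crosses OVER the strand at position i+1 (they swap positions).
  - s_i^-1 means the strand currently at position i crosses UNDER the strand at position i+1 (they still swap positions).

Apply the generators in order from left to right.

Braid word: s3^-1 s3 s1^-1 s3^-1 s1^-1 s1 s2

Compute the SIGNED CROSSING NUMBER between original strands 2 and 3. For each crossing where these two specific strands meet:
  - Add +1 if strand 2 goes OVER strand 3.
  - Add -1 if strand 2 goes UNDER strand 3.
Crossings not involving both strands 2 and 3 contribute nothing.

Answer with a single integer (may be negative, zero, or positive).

Gen 1: crossing 3x4. Both 2&3? no. Sum: 0
Gen 2: crossing 4x3. Both 2&3? no. Sum: 0
Gen 3: crossing 1x2. Both 2&3? no. Sum: 0
Gen 4: crossing 3x4. Both 2&3? no. Sum: 0
Gen 5: crossing 2x1. Both 2&3? no. Sum: 0
Gen 6: crossing 1x2. Both 2&3? no. Sum: 0
Gen 7: crossing 1x4. Both 2&3? no. Sum: 0

Answer: 0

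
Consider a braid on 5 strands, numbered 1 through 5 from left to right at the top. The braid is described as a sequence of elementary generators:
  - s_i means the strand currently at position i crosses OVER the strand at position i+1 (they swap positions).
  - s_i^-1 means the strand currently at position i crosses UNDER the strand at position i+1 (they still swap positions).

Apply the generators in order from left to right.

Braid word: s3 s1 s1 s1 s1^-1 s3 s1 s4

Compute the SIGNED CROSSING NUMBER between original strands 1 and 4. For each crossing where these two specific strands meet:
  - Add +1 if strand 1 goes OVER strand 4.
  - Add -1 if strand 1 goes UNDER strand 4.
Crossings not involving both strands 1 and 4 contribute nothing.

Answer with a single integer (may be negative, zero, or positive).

Gen 1: crossing 3x4. Both 1&4? no. Sum: 0
Gen 2: crossing 1x2. Both 1&4? no. Sum: 0
Gen 3: crossing 2x1. Both 1&4? no. Sum: 0
Gen 4: crossing 1x2. Both 1&4? no. Sum: 0
Gen 5: crossing 2x1. Both 1&4? no. Sum: 0
Gen 6: crossing 4x3. Both 1&4? no. Sum: 0
Gen 7: crossing 1x2. Both 1&4? no. Sum: 0
Gen 8: crossing 4x5. Both 1&4? no. Sum: 0

Answer: 0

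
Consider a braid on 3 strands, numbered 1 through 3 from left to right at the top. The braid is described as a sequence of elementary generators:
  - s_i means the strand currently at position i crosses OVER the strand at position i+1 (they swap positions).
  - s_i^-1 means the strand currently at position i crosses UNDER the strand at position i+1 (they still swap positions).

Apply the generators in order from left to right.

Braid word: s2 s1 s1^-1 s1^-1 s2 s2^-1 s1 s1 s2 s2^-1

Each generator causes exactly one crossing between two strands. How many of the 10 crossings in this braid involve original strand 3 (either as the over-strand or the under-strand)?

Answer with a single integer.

Gen 1: crossing 2x3. Involves strand 3? yes. Count so far: 1
Gen 2: crossing 1x3. Involves strand 3? yes. Count so far: 2
Gen 3: crossing 3x1. Involves strand 3? yes. Count so far: 3
Gen 4: crossing 1x3. Involves strand 3? yes. Count so far: 4
Gen 5: crossing 1x2. Involves strand 3? no. Count so far: 4
Gen 6: crossing 2x1. Involves strand 3? no. Count so far: 4
Gen 7: crossing 3x1. Involves strand 3? yes. Count so far: 5
Gen 8: crossing 1x3. Involves strand 3? yes. Count so far: 6
Gen 9: crossing 1x2. Involves strand 3? no. Count so far: 6
Gen 10: crossing 2x1. Involves strand 3? no. Count so far: 6

Answer: 6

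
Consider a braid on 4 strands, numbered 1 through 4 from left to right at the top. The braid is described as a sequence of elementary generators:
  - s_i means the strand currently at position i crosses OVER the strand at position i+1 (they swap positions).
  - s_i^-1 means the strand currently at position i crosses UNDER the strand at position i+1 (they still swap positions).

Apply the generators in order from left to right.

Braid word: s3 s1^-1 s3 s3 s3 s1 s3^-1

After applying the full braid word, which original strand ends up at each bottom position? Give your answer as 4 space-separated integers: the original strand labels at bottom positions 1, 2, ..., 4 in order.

Gen 1 (s3): strand 3 crosses over strand 4. Perm now: [1 2 4 3]
Gen 2 (s1^-1): strand 1 crosses under strand 2. Perm now: [2 1 4 3]
Gen 3 (s3): strand 4 crosses over strand 3. Perm now: [2 1 3 4]
Gen 4 (s3): strand 3 crosses over strand 4. Perm now: [2 1 4 3]
Gen 5 (s3): strand 4 crosses over strand 3. Perm now: [2 1 3 4]
Gen 6 (s1): strand 2 crosses over strand 1. Perm now: [1 2 3 4]
Gen 7 (s3^-1): strand 3 crosses under strand 4. Perm now: [1 2 4 3]

Answer: 1 2 4 3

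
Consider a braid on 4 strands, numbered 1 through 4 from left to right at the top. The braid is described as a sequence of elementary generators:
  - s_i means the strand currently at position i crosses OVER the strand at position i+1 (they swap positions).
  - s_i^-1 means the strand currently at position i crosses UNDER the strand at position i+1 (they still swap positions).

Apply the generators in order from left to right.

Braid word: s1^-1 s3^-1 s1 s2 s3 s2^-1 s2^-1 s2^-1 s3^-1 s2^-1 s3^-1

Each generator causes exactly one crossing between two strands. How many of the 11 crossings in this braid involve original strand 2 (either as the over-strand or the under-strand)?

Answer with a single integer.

Answer: 6

Derivation:
Gen 1: crossing 1x2. Involves strand 2? yes. Count so far: 1
Gen 2: crossing 3x4. Involves strand 2? no. Count so far: 1
Gen 3: crossing 2x1. Involves strand 2? yes. Count so far: 2
Gen 4: crossing 2x4. Involves strand 2? yes. Count so far: 3
Gen 5: crossing 2x3. Involves strand 2? yes. Count so far: 4
Gen 6: crossing 4x3. Involves strand 2? no. Count so far: 4
Gen 7: crossing 3x4. Involves strand 2? no. Count so far: 4
Gen 8: crossing 4x3. Involves strand 2? no. Count so far: 4
Gen 9: crossing 4x2. Involves strand 2? yes. Count so far: 5
Gen 10: crossing 3x2. Involves strand 2? yes. Count so far: 6
Gen 11: crossing 3x4. Involves strand 2? no. Count so far: 6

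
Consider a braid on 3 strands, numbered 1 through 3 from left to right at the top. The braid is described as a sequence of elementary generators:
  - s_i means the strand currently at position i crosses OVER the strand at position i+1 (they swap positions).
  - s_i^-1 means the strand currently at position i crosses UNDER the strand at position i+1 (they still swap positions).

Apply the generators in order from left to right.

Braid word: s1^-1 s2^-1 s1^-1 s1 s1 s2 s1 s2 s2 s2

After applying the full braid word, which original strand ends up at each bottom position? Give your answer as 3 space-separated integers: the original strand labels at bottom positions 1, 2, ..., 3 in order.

Gen 1 (s1^-1): strand 1 crosses under strand 2. Perm now: [2 1 3]
Gen 2 (s2^-1): strand 1 crosses under strand 3. Perm now: [2 3 1]
Gen 3 (s1^-1): strand 2 crosses under strand 3. Perm now: [3 2 1]
Gen 4 (s1): strand 3 crosses over strand 2. Perm now: [2 3 1]
Gen 5 (s1): strand 2 crosses over strand 3. Perm now: [3 2 1]
Gen 6 (s2): strand 2 crosses over strand 1. Perm now: [3 1 2]
Gen 7 (s1): strand 3 crosses over strand 1. Perm now: [1 3 2]
Gen 8 (s2): strand 3 crosses over strand 2. Perm now: [1 2 3]
Gen 9 (s2): strand 2 crosses over strand 3. Perm now: [1 3 2]
Gen 10 (s2): strand 3 crosses over strand 2. Perm now: [1 2 3]

Answer: 1 2 3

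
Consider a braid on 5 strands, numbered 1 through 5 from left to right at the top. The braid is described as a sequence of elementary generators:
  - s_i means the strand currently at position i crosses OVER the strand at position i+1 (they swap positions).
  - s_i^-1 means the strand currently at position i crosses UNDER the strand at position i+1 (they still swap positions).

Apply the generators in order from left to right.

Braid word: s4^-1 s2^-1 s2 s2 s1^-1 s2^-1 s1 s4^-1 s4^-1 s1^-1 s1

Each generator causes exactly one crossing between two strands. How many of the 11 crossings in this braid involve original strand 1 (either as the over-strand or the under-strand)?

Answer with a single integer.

Answer: 2

Derivation:
Gen 1: crossing 4x5. Involves strand 1? no. Count so far: 0
Gen 2: crossing 2x3. Involves strand 1? no. Count so far: 0
Gen 3: crossing 3x2. Involves strand 1? no. Count so far: 0
Gen 4: crossing 2x3. Involves strand 1? no. Count so far: 0
Gen 5: crossing 1x3. Involves strand 1? yes. Count so far: 1
Gen 6: crossing 1x2. Involves strand 1? yes. Count so far: 2
Gen 7: crossing 3x2. Involves strand 1? no. Count so far: 2
Gen 8: crossing 5x4. Involves strand 1? no. Count so far: 2
Gen 9: crossing 4x5. Involves strand 1? no. Count so far: 2
Gen 10: crossing 2x3. Involves strand 1? no. Count so far: 2
Gen 11: crossing 3x2. Involves strand 1? no. Count so far: 2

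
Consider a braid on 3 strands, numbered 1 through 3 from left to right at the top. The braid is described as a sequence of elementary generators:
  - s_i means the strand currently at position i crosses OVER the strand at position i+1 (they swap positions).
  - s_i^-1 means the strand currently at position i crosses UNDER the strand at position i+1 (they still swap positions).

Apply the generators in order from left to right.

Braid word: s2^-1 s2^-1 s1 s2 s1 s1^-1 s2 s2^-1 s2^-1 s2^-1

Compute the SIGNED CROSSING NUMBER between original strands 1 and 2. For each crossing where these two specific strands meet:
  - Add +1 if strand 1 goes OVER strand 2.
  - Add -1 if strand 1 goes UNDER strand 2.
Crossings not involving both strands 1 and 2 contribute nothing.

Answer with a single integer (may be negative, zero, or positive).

Gen 1: crossing 2x3. Both 1&2? no. Sum: 0
Gen 2: crossing 3x2. Both 1&2? no. Sum: 0
Gen 3: 1 over 2. Both 1&2? yes. Contrib: +1. Sum: 1
Gen 4: crossing 1x3. Both 1&2? no. Sum: 1
Gen 5: crossing 2x3. Both 1&2? no. Sum: 1
Gen 6: crossing 3x2. Both 1&2? no. Sum: 1
Gen 7: crossing 3x1. Both 1&2? no. Sum: 1
Gen 8: crossing 1x3. Both 1&2? no. Sum: 1
Gen 9: crossing 3x1. Both 1&2? no. Sum: 1
Gen 10: crossing 1x3. Both 1&2? no. Sum: 1

Answer: 1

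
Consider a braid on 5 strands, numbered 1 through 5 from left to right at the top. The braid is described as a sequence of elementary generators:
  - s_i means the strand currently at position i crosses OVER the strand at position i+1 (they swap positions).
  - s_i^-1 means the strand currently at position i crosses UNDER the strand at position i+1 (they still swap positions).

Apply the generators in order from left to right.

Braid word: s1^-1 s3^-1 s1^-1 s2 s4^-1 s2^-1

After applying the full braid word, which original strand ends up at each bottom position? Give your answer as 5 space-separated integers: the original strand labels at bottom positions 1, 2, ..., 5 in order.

Answer: 1 2 4 5 3

Derivation:
Gen 1 (s1^-1): strand 1 crosses under strand 2. Perm now: [2 1 3 4 5]
Gen 2 (s3^-1): strand 3 crosses under strand 4. Perm now: [2 1 4 3 5]
Gen 3 (s1^-1): strand 2 crosses under strand 1. Perm now: [1 2 4 3 5]
Gen 4 (s2): strand 2 crosses over strand 4. Perm now: [1 4 2 3 5]
Gen 5 (s4^-1): strand 3 crosses under strand 5. Perm now: [1 4 2 5 3]
Gen 6 (s2^-1): strand 4 crosses under strand 2. Perm now: [1 2 4 5 3]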